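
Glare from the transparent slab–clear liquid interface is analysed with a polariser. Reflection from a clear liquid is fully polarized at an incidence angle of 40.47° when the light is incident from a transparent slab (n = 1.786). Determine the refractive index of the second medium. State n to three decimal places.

n ≈ 1.524

Full polarization of the reflected beam means tan θ_B = n₂/n₁, where n₁ is the incident medium (a transparent slab).
n₂ = n₁ tan θ_B = 1.786 × tan 40.47° = 1.524.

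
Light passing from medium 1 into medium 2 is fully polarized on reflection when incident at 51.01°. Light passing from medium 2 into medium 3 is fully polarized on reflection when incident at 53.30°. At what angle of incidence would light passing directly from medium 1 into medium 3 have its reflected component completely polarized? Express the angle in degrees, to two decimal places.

Each Brewster angle gives a ratio: n₂/n₁ = tan 51.01° = 1.2353, n₃/n₂ = tan 53.30° = 1.3416.
n₃/n₁ = 1.6573. Then tan θ_B(1→3) = n₃/n₁, so θ_B(1→3) = arctan(1.6573) = 58.89°.

θ_B ≈ 58.89°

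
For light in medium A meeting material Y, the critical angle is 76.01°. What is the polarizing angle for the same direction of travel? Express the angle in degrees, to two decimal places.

θ_B ≈ 44.14°

At the critical angle sin θ_c = n₂/n₁, giving n₂/n₁ = sin 76.01° = 0.9703.
Then tan θ_B = n₂/n₁ = 0.9703, so θ_B = arctan 0.9703 = 44.14°.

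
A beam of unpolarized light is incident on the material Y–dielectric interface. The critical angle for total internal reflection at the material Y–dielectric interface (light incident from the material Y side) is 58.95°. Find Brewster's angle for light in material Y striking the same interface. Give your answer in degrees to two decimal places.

n₂/n₁ = sin θ_c = sin 58.95° = 0.8567.
tan θ_B equals the same ratio, so θ_B = arctan(0.8567) = 40.59°.

θ_B ≈ 40.59°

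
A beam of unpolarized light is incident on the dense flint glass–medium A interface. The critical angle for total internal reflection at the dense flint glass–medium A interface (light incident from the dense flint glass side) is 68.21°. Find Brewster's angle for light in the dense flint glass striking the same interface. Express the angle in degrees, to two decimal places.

θ_B ≈ 42.88°

sin θ_c = n₂/n₁, so n₂/n₁ = sin 68.21° = 0.9286.
Brewster: tan θ_B = n₂/n₁ = 0.9286.
θ_B = arctan(0.9286) = 42.88°.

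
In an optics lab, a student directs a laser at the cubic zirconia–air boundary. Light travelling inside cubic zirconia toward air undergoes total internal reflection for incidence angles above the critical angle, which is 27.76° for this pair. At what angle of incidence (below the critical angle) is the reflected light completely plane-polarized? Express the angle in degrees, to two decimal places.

sin θ_c = n₂/n₁, so n₂/n₁ = sin 27.76° = 0.4658.
Brewster: tan θ_B = n₂/n₁ = 0.4658.
θ_B = arctan(0.4658) = 24.97°.

θ_B ≈ 24.97°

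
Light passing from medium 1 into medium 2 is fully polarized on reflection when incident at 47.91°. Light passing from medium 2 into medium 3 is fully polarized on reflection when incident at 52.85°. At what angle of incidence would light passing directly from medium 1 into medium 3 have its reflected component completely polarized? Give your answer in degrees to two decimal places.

θ_B ≈ 55.61°

Each Brewster angle gives a ratio: n₂/n₁ = tan 47.91° = 1.1071, n₃/n₂ = tan 52.85° = 1.3198.
n₃/n₁ = 1.4612. Then tan θ_B(1→3) = n₃/n₁, so θ_B(1→3) = arctan(1.4612) = 55.61°.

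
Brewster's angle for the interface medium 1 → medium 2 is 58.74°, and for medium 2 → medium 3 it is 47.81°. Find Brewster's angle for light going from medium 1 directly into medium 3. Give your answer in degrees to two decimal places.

Each Brewster angle gives a ratio: n₂/n₁ = tan 58.74° = 1.6473, n₃/n₂ = tan 47.81° = 1.1032.
So n₃/n₁ = (n₂/n₁)(n₃/n₂) = 1.6473 × 1.1032 = 1.8174.
θ_B(1→3) = arctan(1.8174) = 61.18°.

θ_B ≈ 61.18°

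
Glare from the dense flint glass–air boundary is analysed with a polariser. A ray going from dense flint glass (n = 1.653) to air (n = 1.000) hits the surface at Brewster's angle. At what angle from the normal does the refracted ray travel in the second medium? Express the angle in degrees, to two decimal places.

θ_t ≈ 58.83°

First find Brewster's angle: tan θ_B = 1.000/1.653 = 0.6050, giving θ_B = 31.17°.
Since θ_B + θ_t = 90° at Brewster incidence, θ_t = 90° − 31.17° = 58.83°.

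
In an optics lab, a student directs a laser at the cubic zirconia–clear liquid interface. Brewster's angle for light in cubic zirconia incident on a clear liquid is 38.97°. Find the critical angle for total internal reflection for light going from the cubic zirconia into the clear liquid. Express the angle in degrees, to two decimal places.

n₂/n₁ = tan 38.97° = 0.8089; the critical angle satisfies sin θ_c = n₂/n₁.
θ_c = arcsin(0.8089) = 53.99°.

θ_c ≈ 53.99°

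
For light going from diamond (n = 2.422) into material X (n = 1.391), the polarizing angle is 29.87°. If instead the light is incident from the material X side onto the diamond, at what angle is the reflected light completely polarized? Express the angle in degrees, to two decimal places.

The two Brewster angles are complementary: θ_B' = 90° − θ_B = 90° − 29.87° = 60.13°.

θ_B' ≈ 60.13°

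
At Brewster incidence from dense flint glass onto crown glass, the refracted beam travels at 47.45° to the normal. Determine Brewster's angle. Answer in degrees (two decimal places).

Brewster's condition makes the reflected and refracted beams perpendicular: θ_B + θ_t = 90°.
So θ_B = 90° − θ_t = 90° − 47.45° = 42.55°.

θ_B ≈ 42.55°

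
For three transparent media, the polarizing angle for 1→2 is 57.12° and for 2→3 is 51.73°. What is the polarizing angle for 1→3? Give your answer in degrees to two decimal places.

Each Brewster angle gives a ratio: n₂/n₁ = tan 57.12° = 1.5469, n₃/n₂ = tan 51.73° = 1.2676.
n₃/n₁ = 1.9609. Then tan θ_B(1→3) = n₃/n₁, so θ_B(1→3) = arctan(1.9609) = 62.98°.

θ_B ≈ 62.98°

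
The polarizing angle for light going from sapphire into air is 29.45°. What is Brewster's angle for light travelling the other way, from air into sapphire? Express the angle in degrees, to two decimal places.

The two Brewster angles are complementary: θ_B' = 90° − θ_B = 90° − 29.45° = 60.55°.

θ_B' ≈ 60.55°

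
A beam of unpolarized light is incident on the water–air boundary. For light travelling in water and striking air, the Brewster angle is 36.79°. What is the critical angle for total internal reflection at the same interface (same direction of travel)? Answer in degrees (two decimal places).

From Brewster, n₂/n₁ = tan θ_B = tan 36.79° = 0.7478.
Then sin θ_c = n₂/n₁ = 0.7478, so θ_c = arcsin 0.7478 = 48.40°.

θ_c ≈ 48.40°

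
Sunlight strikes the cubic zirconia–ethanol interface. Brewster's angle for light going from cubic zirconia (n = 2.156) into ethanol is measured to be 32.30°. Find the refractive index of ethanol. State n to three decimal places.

Full polarization of the reflected beam means tan θ_B = n₂/n₁, where n₁ is the incident medium (cubic zirconia).
n₂ = n₁ tan θ_B = 2.156 × tan 32.30° = 1.363.

n ≈ 1.363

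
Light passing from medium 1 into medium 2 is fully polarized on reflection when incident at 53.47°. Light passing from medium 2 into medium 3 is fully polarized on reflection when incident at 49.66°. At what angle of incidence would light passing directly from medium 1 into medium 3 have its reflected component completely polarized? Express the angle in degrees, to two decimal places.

θ_B ≈ 57.83°

n₂/n₁ = tan 53.47° = 1.3499 and n₃/n₂ = tan 49.66° = 1.1775.
Multiplying, n₃/n₁ = 1.3499 × 1.1775 = 1.5895, and θ_B(1→3) = arctan 1.5895 = 57.83°.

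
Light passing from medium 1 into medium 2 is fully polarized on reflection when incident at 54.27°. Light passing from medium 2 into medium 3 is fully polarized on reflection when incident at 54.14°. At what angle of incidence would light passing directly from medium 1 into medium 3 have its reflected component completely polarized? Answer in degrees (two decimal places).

tan θ_B(1→2) = n₂/n₁ = tan 54.27° = 1.3901.
tan θ_B(2→3) = n₃/n₂ = tan 54.14° = 1.3835.
So n₃/n₁ = (n₂/n₁)(n₃/n₂) = 1.3901 × 1.3835 = 1.9232.
θ_B(1→3) = arctan(1.9232) = 62.53°.

θ_B ≈ 62.53°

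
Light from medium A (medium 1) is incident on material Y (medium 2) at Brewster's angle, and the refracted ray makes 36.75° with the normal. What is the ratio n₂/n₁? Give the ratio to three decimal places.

n₂/n₁ ≈ 1.339

At Brewster incidence θ_B = 90° − θ_t = 90° − 36.75° = 53.25°.
Then n₂/n₁ = tan θ_B = tan 53.25° = 1.339.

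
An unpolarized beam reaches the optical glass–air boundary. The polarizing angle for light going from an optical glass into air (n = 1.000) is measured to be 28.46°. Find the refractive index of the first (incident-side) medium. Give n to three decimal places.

n ≈ 1.845

Brewster's law: tan θ_B = n₂/n₁ (light incident in an optical glass, refracted into air).
n₁ = n₂ / tan θ_B = 1.000 / tan 28.46° = 1.845.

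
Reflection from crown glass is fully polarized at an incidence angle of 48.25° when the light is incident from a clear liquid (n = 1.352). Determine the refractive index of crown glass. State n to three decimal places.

Brewster's law: tan θ_B = n₂/n₁ (light incident in a clear liquid, refracted into crown glass).
n₂ = n₁ tan θ_B = 1.352 × tan 48.25° = 1.515.

n ≈ 1.515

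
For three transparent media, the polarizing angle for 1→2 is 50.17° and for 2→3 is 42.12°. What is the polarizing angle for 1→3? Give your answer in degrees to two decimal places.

n₂/n₁ = tan 50.17° = 1.1990 and n₃/n₂ = tan 42.12° = 0.9042.
n₃/n₁ = 1.0841. Then tan θ_B(1→3) = n₃/n₁, so θ_B(1→3) = arctan(1.0841) = 47.31°.

θ_B ≈ 47.31°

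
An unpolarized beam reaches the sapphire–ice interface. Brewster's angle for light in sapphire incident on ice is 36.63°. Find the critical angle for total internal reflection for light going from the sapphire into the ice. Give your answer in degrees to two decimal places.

tan θ_B = n₂/n₁ = tan 36.63° = 0.7435.
Total internal reflection: sin θ_c = n₂/n₁ = 0.7435.
θ_c = arcsin(0.7435) = 48.03°.

θ_c ≈ 48.03°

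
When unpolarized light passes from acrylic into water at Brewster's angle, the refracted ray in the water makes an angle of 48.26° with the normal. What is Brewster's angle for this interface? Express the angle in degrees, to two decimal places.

θ_B ≈ 41.74°

Brewster's condition makes the reflected and refracted beams perpendicular: θ_B + θ_t = 90°.
θ_B = 90° − 48.26° = 41.74°.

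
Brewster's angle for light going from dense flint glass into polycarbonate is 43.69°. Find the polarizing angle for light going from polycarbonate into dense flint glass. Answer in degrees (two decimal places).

θ_B' ≈ 46.31°

The two Brewster angles are complementary: θ_B' = 90° − θ_B = 90° − 43.69° = 46.31°.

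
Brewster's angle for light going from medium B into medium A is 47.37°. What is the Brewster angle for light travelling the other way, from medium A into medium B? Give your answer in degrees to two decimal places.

Reversing the direction swaps n₁ and n₂, so tan θ_B' = 1/tan θ_B and θ_B' = 90° − θ_B.
Hence θ_B' = 90° − 47.37° = 42.63°.

θ_B' ≈ 42.63°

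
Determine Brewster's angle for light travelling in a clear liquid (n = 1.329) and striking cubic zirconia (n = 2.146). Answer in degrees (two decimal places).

θ_B ≈ 58.23°

tan θ_B = n₂/n₁ = 2.146/1.329 = 1.6147.
So θ_B = arctan 1.6147 = 58.23°.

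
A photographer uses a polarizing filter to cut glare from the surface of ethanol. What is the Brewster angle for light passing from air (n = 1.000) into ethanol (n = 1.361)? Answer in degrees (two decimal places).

θ_B ≈ 53.69°

The reflected p-component vanishes when tan θ_B = n₂/n₁.
Brewster's condition: tan θ_B = n₂/n₁ = 1.361/1.000 = 1.3610.
So θ_B = arctan 1.3610 = 53.69°.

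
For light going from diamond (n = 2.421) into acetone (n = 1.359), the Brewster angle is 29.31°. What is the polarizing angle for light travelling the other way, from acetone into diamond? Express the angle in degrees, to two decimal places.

θ_B' ≈ 60.69°

Reversing the direction swaps n₁ and n₂, so tan θ_B' = 1/tan θ_B and θ_B' = 90° − θ_B.
Hence θ_B' = 90° − 29.31° = 60.69°.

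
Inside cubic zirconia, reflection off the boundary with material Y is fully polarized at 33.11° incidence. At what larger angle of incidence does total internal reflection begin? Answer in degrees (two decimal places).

n₂/n₁ = tan 33.11° = 0.6521; the critical angle satisfies sin θ_c = n₂/n₁.
θ_c = arcsin(0.6521) = 40.70°.

θ_c ≈ 40.70°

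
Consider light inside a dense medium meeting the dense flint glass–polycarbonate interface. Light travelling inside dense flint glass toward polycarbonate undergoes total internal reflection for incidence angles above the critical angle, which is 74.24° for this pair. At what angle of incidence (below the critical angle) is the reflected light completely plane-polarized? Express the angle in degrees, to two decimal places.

θ_B ≈ 43.90°

At the critical angle sin θ_c = n₂/n₁, giving n₂/n₁ = sin 74.24° = 0.9624.
Then tan θ_B = n₂/n₁ = 0.9624, so θ_B = arctan 0.9624 = 43.90°.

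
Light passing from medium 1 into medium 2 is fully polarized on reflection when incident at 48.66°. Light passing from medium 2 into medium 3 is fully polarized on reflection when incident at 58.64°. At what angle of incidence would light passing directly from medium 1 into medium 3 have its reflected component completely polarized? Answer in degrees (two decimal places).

Each Brewster angle gives a ratio: n₂/n₁ = tan 48.66° = 1.1367, n₃/n₂ = tan 58.64° = 1.6408.
n₃/n₁ = 1.8651. Then tan θ_B(1→3) = n₃/n₁, so θ_B(1→3) = arctan(1.8651) = 61.80°.

θ_B ≈ 61.80°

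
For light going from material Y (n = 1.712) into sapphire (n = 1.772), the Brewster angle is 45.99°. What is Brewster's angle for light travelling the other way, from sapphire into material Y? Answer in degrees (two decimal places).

tan θ_B' = n₁/n₂ = 1/tan θ_B, so θ_B' = 90° − θ_B.
θ_B' = 90° − 45.99° = 44.01°.

θ_B' ≈ 44.01°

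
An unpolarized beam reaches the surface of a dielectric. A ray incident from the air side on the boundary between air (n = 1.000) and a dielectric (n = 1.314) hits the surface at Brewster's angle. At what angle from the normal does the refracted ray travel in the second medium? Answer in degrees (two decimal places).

First find Brewster's angle: tan θ_B = 1.314/1.000 = 1.3140, giving θ_B = 52.73°.
The refracted ray is perpendicular to the reflected ray, so θ_t = 90° − θ_B = 37.27°.

θ_t ≈ 37.27°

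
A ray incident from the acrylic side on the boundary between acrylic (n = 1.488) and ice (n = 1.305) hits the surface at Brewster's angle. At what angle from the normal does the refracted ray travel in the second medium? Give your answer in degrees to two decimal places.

θ_B = arctan(n₂/n₁) = arctan(1.305/1.488) = 41.25°.
The refracted ray is perpendicular to the reflected ray, so θ_t = 90° − θ_B = 48.75°.

θ_t ≈ 48.75°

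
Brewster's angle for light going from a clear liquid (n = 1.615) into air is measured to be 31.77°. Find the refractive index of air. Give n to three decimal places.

At Brewster's angle, tan θ_B = n₂/n₁ with n₁ on the incident side (a clear liquid) and n₂ on the transmitted side (air).
n₂ = n₁ tan θ_B = 1.615 × tan 31.77° = 1.000.

n ≈ 1.000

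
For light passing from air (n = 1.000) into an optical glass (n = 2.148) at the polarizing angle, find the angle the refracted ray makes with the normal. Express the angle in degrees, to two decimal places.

θ_t ≈ 24.96°

θ_B = arctan(n₂/n₁) = arctan(2.148/1.000) = 65.04°.
Since θ_B + θ_t = 90° at Brewster incidence, θ_t = 90° − 65.04° = 24.96°.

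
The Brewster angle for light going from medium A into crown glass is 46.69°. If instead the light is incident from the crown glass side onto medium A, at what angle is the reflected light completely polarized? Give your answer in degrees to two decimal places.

tan θ_B' = n₁/n₂ = 1/tan θ_B, so θ_B' = 90° − θ_B.
θ_B' = 90° − 46.69° = 43.31°.

θ_B' ≈ 43.31°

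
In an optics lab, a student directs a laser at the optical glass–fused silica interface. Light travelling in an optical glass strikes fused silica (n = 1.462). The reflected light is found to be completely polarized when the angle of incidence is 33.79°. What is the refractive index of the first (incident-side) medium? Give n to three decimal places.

At Brewster's angle, tan θ_B = n₂/n₁ with n₁ on the incident side (an optical glass) and n₂ on the transmitted side (fused silica).
n₁ = n₂ / tan θ_B = 1.462 / tan 33.79° = 2.185.

n ≈ 2.185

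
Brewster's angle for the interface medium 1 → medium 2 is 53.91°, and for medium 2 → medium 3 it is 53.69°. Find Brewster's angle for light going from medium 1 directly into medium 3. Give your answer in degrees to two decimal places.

Each Brewster angle gives a ratio: n₂/n₁ = tan 53.91° = 1.3718, n₃/n₂ = tan 53.69° = 1.3608.
n₃/n₁ = 1.8669. Then tan θ_B(1→3) = n₃/n₁, so θ_B(1→3) = arctan(1.8669) = 61.82°.

θ_B ≈ 61.82°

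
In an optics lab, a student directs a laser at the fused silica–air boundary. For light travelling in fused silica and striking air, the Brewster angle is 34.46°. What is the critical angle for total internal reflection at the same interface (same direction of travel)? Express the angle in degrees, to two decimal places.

n₂/n₁ = tan 34.46° = 0.6863; the critical angle satisfies sin θ_c = n₂/n₁.
θ_c = arcsin(0.6863) = 43.33°.

θ_c ≈ 43.33°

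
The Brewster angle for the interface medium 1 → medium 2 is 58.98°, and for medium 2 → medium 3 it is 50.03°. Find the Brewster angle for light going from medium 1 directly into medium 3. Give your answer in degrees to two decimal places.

tan θ_B(1→2) = n₂/n₁ = tan 58.98° = 1.6630.
tan θ_B(2→3) = n₃/n₂ = tan 50.03° = 1.1930.
Multiplying, n₃/n₁ = 1.6630 × 1.1930 = 1.9840, and θ_B(1→3) = arctan 1.9840 = 63.25°.

θ_B ≈ 63.25°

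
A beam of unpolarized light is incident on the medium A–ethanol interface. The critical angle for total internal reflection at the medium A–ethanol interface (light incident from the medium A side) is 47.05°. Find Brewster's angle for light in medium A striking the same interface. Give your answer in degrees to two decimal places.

θ_B ≈ 36.20°

sin θ_c = n₂/n₁, so n₂/n₁ = sin 47.05° = 0.7319.
Brewster: tan θ_B = n₂/n₁ = 0.7319.
θ_B = arctan(0.7319) = 36.20°.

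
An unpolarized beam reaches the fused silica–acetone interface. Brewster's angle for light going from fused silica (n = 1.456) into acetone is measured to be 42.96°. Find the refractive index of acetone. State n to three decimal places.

n ≈ 1.356

Brewster's law: tan θ_B = n₂/n₁ (light incident in fused silica, refracted into acetone).
n₂ = n₁ tan θ_B = 1.456 × tan 42.96° = 1.356.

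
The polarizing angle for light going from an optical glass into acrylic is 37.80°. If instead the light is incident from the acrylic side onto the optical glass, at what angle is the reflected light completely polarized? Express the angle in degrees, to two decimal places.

θ_B' ≈ 52.20°

The two Brewster angles are complementary: θ_B' = 90° − θ_B = 90° − 37.80° = 52.20°.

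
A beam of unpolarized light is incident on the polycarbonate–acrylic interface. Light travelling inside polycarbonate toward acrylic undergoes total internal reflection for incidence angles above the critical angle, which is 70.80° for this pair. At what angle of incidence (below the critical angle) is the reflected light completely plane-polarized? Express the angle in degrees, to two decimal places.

θ_B ≈ 43.36°

At the critical angle sin θ_c = n₂/n₁, giving n₂/n₁ = sin 70.80° = 0.9444.
Then tan θ_B = n₂/n₁ = 0.9444, so θ_B = arctan 0.9444 = 43.36°.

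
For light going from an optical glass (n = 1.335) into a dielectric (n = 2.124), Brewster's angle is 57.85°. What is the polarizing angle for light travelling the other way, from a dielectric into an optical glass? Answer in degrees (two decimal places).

θ_B' ≈ 32.15°

The two Brewster angles are complementary: θ_B' = 90° − θ_B = 90° − 57.85° = 32.15°.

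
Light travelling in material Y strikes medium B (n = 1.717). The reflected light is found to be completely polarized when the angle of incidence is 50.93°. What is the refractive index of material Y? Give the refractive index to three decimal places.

Brewster's law: tan θ_B = n₂/n₁ (light incident in material Y, refracted into medium B).
n₁ = n₂ / tan θ_B = 1.717 / tan 50.93° = 1.394.

n ≈ 1.394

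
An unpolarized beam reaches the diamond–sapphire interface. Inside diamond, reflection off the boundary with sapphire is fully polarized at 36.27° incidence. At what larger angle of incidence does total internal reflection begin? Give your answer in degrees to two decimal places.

tan θ_B = n₂/n₁ = tan 36.27° = 0.7338.
Total internal reflection: sin θ_c = n₂/n₁ = 0.7338.
θ_c = arcsin(0.7338) = 47.20°.

θ_c ≈ 47.20°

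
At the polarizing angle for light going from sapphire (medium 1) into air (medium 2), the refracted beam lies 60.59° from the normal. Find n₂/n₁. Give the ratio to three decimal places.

θ_B + θ_t = 90°, so θ_B = 90° − 60.59° = 29.41°.
tan θ_B = n₂/n₁, so n₂/n₁ = tan 29.41° = 0.564.

n₂/n₁ ≈ 0.564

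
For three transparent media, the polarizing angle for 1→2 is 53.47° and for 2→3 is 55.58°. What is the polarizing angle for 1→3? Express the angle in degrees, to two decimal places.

tan θ_B(1→2) = n₂/n₁ = tan 53.47° = 1.3499.
tan θ_B(2→3) = n₃/n₂ = tan 55.58° = 1.4594.
So n₃/n₁ = (n₂/n₁)(n₃/n₂) = 1.3499 × 1.4594 = 1.9701.
θ_B(1→3) = arctan(1.9701) = 63.09°.

θ_B ≈ 63.09°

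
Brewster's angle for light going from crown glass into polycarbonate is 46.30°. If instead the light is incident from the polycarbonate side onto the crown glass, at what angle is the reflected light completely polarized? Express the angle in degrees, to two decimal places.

tan θ_B' = n₁/n₂ = 1/tan θ_B, so θ_B' = 90° − θ_B.
θ_B' = 90° − 46.30° = 43.70°.

θ_B' ≈ 43.70°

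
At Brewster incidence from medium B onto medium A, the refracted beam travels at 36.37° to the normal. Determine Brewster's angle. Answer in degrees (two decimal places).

θ_B ≈ 53.63°

Since the reflected and refracted rays are at right angles at the polarizing angle, θ_B + θ_t = 90°.
So θ_B = 90° − θ_t = 90° − 36.37° = 53.63°.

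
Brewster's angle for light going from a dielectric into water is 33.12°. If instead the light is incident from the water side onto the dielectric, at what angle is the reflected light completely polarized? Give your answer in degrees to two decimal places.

The two Brewster angles are complementary: θ_B' = 90° − θ_B = 90° − 33.12° = 56.88°.

θ_B' ≈ 56.88°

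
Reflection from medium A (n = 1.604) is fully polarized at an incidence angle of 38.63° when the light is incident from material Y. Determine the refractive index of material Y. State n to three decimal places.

n ≈ 2.007

At the Brewster angle, tan θ_B = n₂/n₁ with n₁ on the incident side (material Y) and n₂ on the transmitted side (medium A).
n₁ = n₂ / tan θ_B = 1.604 / tan 38.63° = 2.007.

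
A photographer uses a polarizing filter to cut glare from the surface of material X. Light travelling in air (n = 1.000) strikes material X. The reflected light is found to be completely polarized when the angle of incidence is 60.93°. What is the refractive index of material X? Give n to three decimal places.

Full polarization of the reflected beam means tan θ_B = n₂/n₁, where n₁ is the incident medium (air).
n₂ = n₁ tan θ_B = 1.000 × tan 60.93° = 1.799.

n ≈ 1.799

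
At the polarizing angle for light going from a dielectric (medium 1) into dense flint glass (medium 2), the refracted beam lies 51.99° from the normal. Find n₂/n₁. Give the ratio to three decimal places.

θ_B + θ_t = 90°, so θ_B = 90° − 51.99° = 38.01°.
Then n₂/n₁ = tan θ_B = tan 38.01° = 0.782.

n₂/n₁ ≈ 0.782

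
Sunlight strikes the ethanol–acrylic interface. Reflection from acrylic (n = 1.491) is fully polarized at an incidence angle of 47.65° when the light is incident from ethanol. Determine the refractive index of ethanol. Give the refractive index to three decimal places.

n ≈ 1.359

At the polarizing angle, tan θ_B = n₂/n₁ with n₁ on the incident side (ethanol) and n₂ on the transmitted side (acrylic).
n₁ = n₂ / tan θ_B = 1.491 / tan 47.65° = 1.359.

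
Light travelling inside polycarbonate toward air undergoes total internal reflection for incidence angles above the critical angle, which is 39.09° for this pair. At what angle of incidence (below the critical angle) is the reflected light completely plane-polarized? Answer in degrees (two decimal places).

At the critical angle sin θ_c = n₂/n₁, giving n₂/n₁ = sin 39.09° = 0.6305.
Then tan θ_B = n₂/n₁ = 0.6305, so θ_B = arctan 0.6305 = 32.23°.

θ_B ≈ 32.23°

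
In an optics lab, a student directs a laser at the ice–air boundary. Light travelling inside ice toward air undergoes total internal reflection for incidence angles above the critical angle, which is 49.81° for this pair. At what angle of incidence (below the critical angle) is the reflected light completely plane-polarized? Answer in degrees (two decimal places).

sin θ_c = n₂/n₁, so n₂/n₁ = sin 49.81° = 0.7639.
Brewster: tan θ_B = n₂/n₁ = 0.7639.
θ_B = arctan(0.7639) = 37.38°.

θ_B ≈ 37.38°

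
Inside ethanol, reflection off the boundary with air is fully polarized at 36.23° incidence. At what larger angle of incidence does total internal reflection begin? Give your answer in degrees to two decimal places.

tan θ_B = n₂/n₁ = tan 36.23° = 0.7327.
Total internal reflection: sin θ_c = n₂/n₁ = 0.7327.
θ_c = arcsin(0.7327) = 47.11°.

θ_c ≈ 47.11°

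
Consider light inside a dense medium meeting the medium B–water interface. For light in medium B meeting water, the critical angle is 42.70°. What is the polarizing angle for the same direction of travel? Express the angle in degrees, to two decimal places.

sin θ_c = n₂/n₁, so n₂/n₁ = sin 42.70° = 0.6782.
Brewster: tan θ_B = n₂/n₁ = 0.6782.
θ_B = arctan(0.6782) = 34.14°.

θ_B ≈ 34.14°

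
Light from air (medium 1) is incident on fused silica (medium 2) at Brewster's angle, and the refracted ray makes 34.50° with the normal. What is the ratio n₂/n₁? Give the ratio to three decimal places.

n₂/n₁ ≈ 1.455

θ_B + θ_t = 90°, so θ_B = 90° − 34.50° = 55.50°.
Then n₂/n₁ = tan θ_B = tan 55.50° = 1.455.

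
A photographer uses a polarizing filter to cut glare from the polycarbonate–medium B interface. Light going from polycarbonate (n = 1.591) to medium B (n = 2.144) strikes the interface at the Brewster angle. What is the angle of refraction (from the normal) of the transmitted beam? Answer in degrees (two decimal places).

θ_t ≈ 36.58°

tan θ_B = n₂/n₁ = 2.144/1.591 = 1.3476, so θ_B = 53.42°.
Since θ_B + θ_t = 90° at Brewster incidence, θ_t = 90° − 53.42° = 36.58°.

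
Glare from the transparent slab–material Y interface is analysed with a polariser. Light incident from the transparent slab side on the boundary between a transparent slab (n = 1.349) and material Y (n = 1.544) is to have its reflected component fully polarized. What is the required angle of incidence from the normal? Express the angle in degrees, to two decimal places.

Here n₂/n₁ = 1.544/1.349 = 1.1446, and Brewster's law gives tan θ_B = n₂/n₁.
θ_B = arctan(1.1446) = 48.86°.

θ_B ≈ 48.86°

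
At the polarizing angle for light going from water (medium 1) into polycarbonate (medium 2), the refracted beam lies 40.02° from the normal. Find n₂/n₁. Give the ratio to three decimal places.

At Brewster incidence θ_B = 90° − θ_t = 90° − 40.02° = 49.98°.
Then n₂/n₁ = tan θ_B = tan 49.98° = 1.191.

n₂/n₁ ≈ 1.191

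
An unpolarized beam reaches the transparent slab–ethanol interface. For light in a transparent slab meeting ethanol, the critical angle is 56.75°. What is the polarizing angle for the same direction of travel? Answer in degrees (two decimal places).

θ_B ≈ 39.91°

n₂/n₁ = sin θ_c = sin 56.75° = 0.8363.
tan θ_B equals the same ratio, so θ_B = arctan(0.8363) = 39.91°.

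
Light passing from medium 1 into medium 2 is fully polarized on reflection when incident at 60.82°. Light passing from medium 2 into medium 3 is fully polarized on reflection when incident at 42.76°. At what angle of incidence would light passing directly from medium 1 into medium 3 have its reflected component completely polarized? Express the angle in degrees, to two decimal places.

θ_B ≈ 58.87°

tan θ_B(1→2) = n₂/n₁ = tan 60.82° = 1.7908.
tan θ_B(2→3) = n₃/n₂ = tan 42.76° = 0.9247.
n₃/n₁ = 1.6559. Then tan θ_B(1→3) = n₃/n₁, so θ_B(1→3) = arctan(1.6559) = 58.87°.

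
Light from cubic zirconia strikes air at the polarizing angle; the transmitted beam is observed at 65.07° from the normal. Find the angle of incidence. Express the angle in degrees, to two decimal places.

θ_B ≈ 24.93°

Since the reflected and refracted rays are at right angles at the polarizing angle, θ_B + θ_t = 90°.
So θ_B = 90° − θ_t = 90° − 65.07° = 24.93°.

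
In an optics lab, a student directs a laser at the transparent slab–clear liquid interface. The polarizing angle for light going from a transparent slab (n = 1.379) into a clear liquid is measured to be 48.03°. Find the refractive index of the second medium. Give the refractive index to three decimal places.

Full polarization of the reflected beam means tan θ_B = n₂/n₁, where n₁ is the incident medium (a transparent slab).
n₂ = n₁ tan θ_B = 1.379 × tan 48.03° = 1.533.

n ≈ 1.533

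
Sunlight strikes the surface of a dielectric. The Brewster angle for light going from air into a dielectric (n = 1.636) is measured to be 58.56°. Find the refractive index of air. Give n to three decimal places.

n ≈ 1.000

Full polarization of the reflected beam means tan θ_B = n₂/n₁, where n₁ is the incident medium (air).
n₁ = n₂ / tan θ_B = 1.636 / tan 58.56° = 1.000.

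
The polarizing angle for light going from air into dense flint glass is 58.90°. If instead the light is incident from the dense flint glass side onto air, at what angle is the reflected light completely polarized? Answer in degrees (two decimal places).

θ_B' ≈ 31.10°

tan θ_B' = n₁/n₂ = 1/tan θ_B, so θ_B' = 90° − θ_B.
θ_B' = 90° − 58.90° = 31.10°.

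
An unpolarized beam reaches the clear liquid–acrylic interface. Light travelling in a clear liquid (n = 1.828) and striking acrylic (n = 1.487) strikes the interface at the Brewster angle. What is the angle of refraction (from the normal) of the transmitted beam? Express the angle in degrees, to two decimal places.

tan θ_B = n₂/n₁ = 1.487/1.828 = 0.8135, so θ_B = 39.13°.
Since θ_B + θ_t = 90° at Brewster incidence, θ_t = 90° − 39.13° = 50.87°.

θ_t ≈ 50.87°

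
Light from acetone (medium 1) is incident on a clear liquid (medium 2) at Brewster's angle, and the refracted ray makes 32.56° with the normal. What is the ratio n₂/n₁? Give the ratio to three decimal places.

θ_B + θ_t = 90°, so θ_B = 90° − 32.56° = 57.44°.
tan θ_B = n₂/n₁, so n₂/n₁ = tan 57.44° = 1.566.

n₂/n₁ ≈ 1.566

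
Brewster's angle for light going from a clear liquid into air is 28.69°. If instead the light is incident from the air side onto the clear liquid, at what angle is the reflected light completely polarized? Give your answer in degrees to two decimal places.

Reversing the direction swaps n₁ and n₂, so tan θ_B' = 1/tan θ_B and θ_B' = 90° − θ_B.
Hence θ_B' = 90° − 28.69° = 61.31°.

θ_B' ≈ 61.31°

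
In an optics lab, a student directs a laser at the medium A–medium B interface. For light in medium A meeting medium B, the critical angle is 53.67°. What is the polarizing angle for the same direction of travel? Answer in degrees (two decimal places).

θ_B ≈ 38.86°

sin θ_c = n₂/n₁, so n₂/n₁ = sin 53.67° = 0.8056.
Brewster: tan θ_B = n₂/n₁ = 0.8056.
θ_B = arctan(0.8056) = 38.86°.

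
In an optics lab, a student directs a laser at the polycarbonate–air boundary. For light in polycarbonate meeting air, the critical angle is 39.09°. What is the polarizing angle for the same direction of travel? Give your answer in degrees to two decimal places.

n₂/n₁ = sin θ_c = sin 39.09° = 0.6305.
tan θ_B equals the same ratio, so θ_B = arctan(0.6305) = 32.23°.

θ_B ≈ 32.23°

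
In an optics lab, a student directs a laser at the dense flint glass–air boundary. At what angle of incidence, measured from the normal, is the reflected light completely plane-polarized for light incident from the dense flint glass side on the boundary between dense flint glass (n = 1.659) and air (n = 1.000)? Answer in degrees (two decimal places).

θ_B ≈ 31.08°

At Brewster's angle the reflected and refracted rays are perpendicular, which with Snell's law gives tan θ_B = n₂/n₁.
tan θ_B = n₂/n₁ = 1.000/1.659 = 0.6028.
θ_B = arctan(0.6028) = 31.08°.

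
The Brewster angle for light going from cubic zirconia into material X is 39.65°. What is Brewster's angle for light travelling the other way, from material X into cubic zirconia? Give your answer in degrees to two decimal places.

Reversing the direction swaps n₁ and n₂, so tan θ_B' = 1/tan θ_B and θ_B' = 90° − θ_B.
Hence θ_B' = 90° − 39.65° = 50.35°.

θ_B' ≈ 50.35°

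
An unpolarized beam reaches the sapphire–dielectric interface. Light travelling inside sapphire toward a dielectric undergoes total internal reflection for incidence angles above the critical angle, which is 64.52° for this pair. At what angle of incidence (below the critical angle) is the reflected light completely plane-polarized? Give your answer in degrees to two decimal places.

θ_B ≈ 42.07°

sin θ_c = n₂/n₁, so n₂/n₁ = sin 64.52° = 0.9027.
Brewster: tan θ_B = n₂/n₁ = 0.9027.
θ_B = arctan(0.9027) = 42.07°.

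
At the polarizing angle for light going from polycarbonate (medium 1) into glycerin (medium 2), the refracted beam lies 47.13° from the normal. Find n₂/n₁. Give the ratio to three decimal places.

θ_B + θ_t = 90°, so θ_B = 90° − 47.13° = 42.87°.
tan θ_B = n₂/n₁, so n₂/n₁ = tan 42.87° = 0.928.

n₂/n₁ ≈ 0.928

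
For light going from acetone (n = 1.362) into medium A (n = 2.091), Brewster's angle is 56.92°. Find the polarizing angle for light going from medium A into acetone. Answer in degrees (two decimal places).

tan θ_B' = n₁/n₂ = 1/tan θ_B, so θ_B' = 90° − θ_B.
θ_B' = 90° − 56.92° = 33.08°.

θ_B' ≈ 33.08°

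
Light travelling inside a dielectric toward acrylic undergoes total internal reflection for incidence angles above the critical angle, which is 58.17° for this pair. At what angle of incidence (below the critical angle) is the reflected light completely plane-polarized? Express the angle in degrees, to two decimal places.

sin θ_c = n₂/n₁, so n₂/n₁ = sin 58.17° = 0.8496.
Brewster: tan θ_B = n₂/n₁ = 0.8496.
θ_B = arctan(0.8496) = 40.35°.

θ_B ≈ 40.35°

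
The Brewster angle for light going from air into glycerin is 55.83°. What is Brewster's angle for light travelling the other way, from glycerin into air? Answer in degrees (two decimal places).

θ_B' ≈ 34.17°

The two Brewster angles are complementary: θ_B' = 90° − θ_B = 90° − 55.83° = 34.17°.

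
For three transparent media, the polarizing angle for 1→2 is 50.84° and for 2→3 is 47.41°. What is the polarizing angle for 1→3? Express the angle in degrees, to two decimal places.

θ_B ≈ 53.18°

n₂/n₁ = tan 50.84° = 1.2279 and n₃/n₂ = tan 47.41° = 1.0879.
Multiplying, n₃/n₁ = 1.2279 × 1.0879 = 1.3358, and θ_B(1→3) = arctan 1.3358 = 53.18°.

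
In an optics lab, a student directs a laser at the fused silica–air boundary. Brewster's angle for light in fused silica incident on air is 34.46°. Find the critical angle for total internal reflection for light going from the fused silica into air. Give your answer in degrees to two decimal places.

θ_c ≈ 43.33°

n₂/n₁ = tan 34.46° = 0.6863; the critical angle satisfies sin θ_c = n₂/n₁.
θ_c = arcsin(0.6863) = 43.33°.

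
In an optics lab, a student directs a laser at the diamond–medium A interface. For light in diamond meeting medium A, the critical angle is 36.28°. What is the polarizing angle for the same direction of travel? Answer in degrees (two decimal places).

At the critical angle sin θ_c = n₂/n₁, giving n₂/n₁ = sin 36.28° = 0.5917.
Then tan θ_B = n₂/n₁ = 0.5917, so θ_B = arctan 0.5917 = 30.61°.

θ_B ≈ 30.61°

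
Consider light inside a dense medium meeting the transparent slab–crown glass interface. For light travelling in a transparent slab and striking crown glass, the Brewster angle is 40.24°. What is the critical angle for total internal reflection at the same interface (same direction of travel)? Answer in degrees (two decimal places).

θ_c ≈ 57.81°

tan θ_B = n₂/n₁ = tan 40.24° = 0.8463.
Total internal reflection: sin θ_c = n₂/n₁ = 0.8463.
θ_c = arcsin(0.8463) = 57.81°.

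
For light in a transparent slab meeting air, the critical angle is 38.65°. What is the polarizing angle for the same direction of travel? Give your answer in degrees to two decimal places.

n₂/n₁ = sin θ_c = sin 38.65° = 0.6246.
tan θ_B equals the same ratio, so θ_B = arctan(0.6246) = 31.99°.

θ_B ≈ 31.99°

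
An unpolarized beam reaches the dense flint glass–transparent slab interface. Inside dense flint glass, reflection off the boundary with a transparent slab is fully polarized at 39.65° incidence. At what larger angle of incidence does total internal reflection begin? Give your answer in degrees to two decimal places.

θ_c ≈ 55.97°

From Brewster, n₂/n₁ = tan θ_B = tan 39.65° = 0.8287.
Then sin θ_c = n₂/n₁ = 0.8287, so θ_c = arcsin 0.8287 = 55.97°.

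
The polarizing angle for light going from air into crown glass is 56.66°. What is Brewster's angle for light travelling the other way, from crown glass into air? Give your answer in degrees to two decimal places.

Reversing the direction swaps n₁ and n₂, so tan θ_B' = 1/tan θ_B and θ_B' = 90° − θ_B.
Hence θ_B' = 90° − 56.66° = 33.34°.

θ_B' ≈ 33.34°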